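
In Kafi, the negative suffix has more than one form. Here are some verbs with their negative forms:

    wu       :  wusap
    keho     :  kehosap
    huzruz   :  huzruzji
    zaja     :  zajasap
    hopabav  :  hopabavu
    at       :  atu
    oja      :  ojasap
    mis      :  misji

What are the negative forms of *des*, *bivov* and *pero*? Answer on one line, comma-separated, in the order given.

The alternation tracks the final sound of the stem — -ji when the stem ends in a sibilant (*huzruz*, *mis*); -u when the stem ends in a non-sibilant consonant (*hopabav*, *at*); -sap when the stem ends in a vowel (*wu*, *keho*, *zaja*, *oja*).
The final sound of *des* is /s/, which is a sibilant, so the suffix is -ji, giving *desji*.
*bivov* — final sound /v/ (a non-sibilant consonant) → -u → *bivovu*.
The final sound of *pero* is /o/, which is a vowel, so the suffix is -sap, giving *perosap*.

desji, bivovu, perosap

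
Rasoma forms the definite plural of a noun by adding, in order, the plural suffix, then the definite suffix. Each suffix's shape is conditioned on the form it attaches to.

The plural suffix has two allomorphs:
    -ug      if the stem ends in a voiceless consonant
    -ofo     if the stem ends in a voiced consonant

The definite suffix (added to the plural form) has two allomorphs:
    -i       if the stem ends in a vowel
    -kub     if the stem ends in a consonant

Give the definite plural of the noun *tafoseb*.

The final consonant of *tafoseb* is /b/, which is voiced, so the plural suffix is -ofo, giving *tafosebofo*.
The plural form *tafosebofo*: final sound = /o/, a vowel → -i → *tafosebofoi*.

tafosebofoi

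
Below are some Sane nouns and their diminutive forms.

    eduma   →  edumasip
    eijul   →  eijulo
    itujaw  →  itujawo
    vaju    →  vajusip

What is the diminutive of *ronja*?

The alternation tracks the final sound of the stem — -o when the stem ends in a consonant (*eijul*, *itujaw*); -sip when the stem ends in a vowel (*eduma*, *vaju*).
*ronja* — final sound /a/ (a vowel) → -sip → *ronjasip*.

ronjasip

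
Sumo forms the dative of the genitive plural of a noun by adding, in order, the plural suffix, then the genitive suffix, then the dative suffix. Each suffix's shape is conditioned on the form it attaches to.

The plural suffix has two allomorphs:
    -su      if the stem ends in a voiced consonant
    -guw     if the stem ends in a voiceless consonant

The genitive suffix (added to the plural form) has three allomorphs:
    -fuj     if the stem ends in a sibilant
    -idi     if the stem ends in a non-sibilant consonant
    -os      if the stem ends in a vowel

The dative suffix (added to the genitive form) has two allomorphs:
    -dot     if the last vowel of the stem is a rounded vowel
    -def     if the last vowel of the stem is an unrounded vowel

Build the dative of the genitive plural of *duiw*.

duiwsuosdot

The final consonant of *duiw* is /w/, which is voiced, so the plural suffix is -su, giving *duiwsu*.
The plural form *duiwsu*: final sound = /u/, a vowel → -os → *duiwsuos*.
The genitive form *duiwsuos*: last vowel = /o/, a rounded vowel → -dot → *duiwsuosdot*.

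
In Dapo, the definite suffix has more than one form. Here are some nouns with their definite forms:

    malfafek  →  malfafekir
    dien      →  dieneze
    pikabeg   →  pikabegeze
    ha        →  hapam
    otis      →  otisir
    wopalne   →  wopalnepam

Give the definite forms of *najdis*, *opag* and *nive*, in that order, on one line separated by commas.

The suffix is conditioned by the final sound: -ir when the stem ends in a voiceless consonant (*malfafek*, *otis*); -eze when the stem ends in a voiced consonant (*dien*, *pikabeg*); -pam when the stem ends in a vowel (*ha*, *wopalne*).
*najdis*: final sound = /s/, a voiceless consonant → -ir → *najdisir*.
*opag* — final sound /g/ (a voiced consonant) → -eze → *opageze*.
*nive*: final sound = /e/, a vowel → -pam → *nivepam*.

najdisir, opageze, nivepam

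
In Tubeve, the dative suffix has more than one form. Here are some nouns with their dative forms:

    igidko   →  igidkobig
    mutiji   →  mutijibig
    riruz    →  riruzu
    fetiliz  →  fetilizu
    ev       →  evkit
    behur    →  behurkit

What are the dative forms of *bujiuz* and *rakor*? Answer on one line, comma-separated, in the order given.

The alternation tracks the final sound of the stem — -u when the stem ends in a sibilant (*riruz*, *fetiliz*); -kit when the stem ends in a non-sibilant consonant (*ev*, *behur*); -big when the stem ends in a vowel (*igidko*, *mutiji*).
*bujiuz*: final sound = /z/, a sibilant → -u → *bujiuzu*.
*rakor*: final sound = /r/, a non-sibilant consonant → -kit → *rakorkit*.

bujiuzu, rakorkit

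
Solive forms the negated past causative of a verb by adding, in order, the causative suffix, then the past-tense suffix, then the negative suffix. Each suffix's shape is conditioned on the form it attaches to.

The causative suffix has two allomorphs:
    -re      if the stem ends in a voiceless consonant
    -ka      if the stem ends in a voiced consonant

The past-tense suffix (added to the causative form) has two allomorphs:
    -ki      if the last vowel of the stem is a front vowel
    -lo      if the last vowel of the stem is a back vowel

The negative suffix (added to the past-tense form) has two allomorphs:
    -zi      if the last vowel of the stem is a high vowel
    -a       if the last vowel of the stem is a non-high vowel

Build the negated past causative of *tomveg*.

*tomveg* — final consonant /g/ (voiced) → -ka → *tomvegka*.
The causative form *tomvegka* — last vowel /a/ (a back vowel) → -lo → *tomvegkalo*.
The last vowel of the past-tense form *tomvegkalo* is /o/, which is a non-high vowel, so the negative suffix is -a, giving *tomvegkaloa*.

tomvegkaloa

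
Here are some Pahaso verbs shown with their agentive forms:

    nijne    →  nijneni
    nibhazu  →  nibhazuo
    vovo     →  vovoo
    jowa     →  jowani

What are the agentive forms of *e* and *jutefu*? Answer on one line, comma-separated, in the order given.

The suffix is conditioned by the last vowel: -o when the last vowel of the stem is a rounded vowel (*nibhazu*, *vovo*); -ni when the last vowel of the stem is an unrounded vowel (*nijne*, *jowa*).
*e* — last vowel /e/ (an unrounded vowel) → -ni → *eni*.
*jutefu* — last vowel /u/ (a rounded vowel) → -o → *jutefuo*.

eni, jutefuo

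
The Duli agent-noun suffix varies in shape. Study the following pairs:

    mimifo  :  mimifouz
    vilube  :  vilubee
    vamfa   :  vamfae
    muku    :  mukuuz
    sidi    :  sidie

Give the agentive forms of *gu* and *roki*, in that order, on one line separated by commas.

guuz, rokie

The alternation tracks the last vowel of the stem — -uz when the last vowel of the stem is a rounded vowel (*mimifo*, *muku*); -e when the last vowel of the stem is an unrounded vowel (*vilube*, *vamfa*, *sidi*).
The last vowel of *gu* is /u/, which is a rounded vowel, so the suffix is -uz, giving *guuz*.
*roki*: last vowel = /i/, an unrounded vowel → -e → *rokie*.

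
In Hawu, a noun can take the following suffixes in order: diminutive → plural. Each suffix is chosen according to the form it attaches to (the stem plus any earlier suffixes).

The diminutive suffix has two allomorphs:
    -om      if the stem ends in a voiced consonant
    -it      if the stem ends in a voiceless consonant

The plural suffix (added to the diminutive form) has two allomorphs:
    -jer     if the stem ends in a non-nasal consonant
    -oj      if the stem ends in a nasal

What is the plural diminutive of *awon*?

awonomoj

Since the final consonant of *awon* is /n/ (voiced), it takes -om, giving *awonom*.
The diminutive form *awonom*: final consonant = /m/, a nasal → -oj → *awonomoj*.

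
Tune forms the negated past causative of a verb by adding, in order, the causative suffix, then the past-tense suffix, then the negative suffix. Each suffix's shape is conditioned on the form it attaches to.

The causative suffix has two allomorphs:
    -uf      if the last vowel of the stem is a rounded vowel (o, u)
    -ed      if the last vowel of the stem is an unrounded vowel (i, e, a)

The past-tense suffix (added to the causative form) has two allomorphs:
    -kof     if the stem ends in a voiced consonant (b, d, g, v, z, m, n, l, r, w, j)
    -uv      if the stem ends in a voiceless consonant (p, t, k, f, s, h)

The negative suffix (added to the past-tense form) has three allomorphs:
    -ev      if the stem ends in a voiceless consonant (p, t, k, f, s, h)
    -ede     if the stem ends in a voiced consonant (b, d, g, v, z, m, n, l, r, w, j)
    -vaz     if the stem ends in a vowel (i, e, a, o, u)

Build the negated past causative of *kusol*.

kusolufuvede

Since the last vowel of *kusol* is /o/ (a rounded vowel), it takes -uf, giving *kusoluf*.
The final consonant of the causative form *kusoluf* is /f/, which is voiceless, so the past-tense suffix is -uv, giving *kusolufuv*.
The past-tense form *kusolufuv* — final sound /v/ (a voiced consonant) → -ede → *kusolufuvede*.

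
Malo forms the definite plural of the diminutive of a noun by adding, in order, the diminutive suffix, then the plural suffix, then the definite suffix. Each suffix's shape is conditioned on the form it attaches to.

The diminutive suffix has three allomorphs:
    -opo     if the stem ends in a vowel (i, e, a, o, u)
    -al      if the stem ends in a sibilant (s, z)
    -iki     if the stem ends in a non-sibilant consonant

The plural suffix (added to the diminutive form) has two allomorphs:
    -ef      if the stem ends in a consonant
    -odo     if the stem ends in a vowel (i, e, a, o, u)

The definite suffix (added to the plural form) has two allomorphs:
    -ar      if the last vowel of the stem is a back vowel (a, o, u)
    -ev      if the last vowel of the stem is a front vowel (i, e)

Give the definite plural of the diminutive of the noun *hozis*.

hozisalefev

*hozis* — final sound /s/ (a sibilant) → -al → *hozisal*.
Since the final sound of the diminutive form *hozisal* is /l/ (a consonant), it takes -ef, giving *hozisalef*.
Since the last vowel of the plural form *hozisalef* is /e/ (a front vowel), it takes -ev, giving *hozisalefev*.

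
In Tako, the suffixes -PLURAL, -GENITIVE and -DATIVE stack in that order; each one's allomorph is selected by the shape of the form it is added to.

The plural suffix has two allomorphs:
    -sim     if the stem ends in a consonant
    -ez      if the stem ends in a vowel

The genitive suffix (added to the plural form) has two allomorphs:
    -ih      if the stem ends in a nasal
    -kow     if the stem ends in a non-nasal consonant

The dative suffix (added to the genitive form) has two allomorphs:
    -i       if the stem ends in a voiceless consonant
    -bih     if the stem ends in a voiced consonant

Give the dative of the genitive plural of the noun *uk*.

Since the final sound of *uk* is /k/ (a consonant), it takes -sim, giving *uksim*.
The final consonant of the plural form *uksim* is /m/, which is a nasal, so the genitive suffix is -ih, giving *uksimih*.
Since the final consonant of the genitive form *uksimih* is /h/ (voiceless), it takes -i, giving *uksimihi*.

uksimihi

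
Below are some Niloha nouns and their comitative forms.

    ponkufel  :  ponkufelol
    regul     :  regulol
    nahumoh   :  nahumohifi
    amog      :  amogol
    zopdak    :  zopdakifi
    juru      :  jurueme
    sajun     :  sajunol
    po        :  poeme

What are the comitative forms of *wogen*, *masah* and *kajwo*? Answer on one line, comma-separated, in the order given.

The alternation tracks the final sound of the stem — -ifi when the stem ends in a voiceless consonant (*nahumoh*, *zopdak*); -ol when the stem ends in a voiced consonant (*ponkufel*, *regul*, *amog*, *sajun*); -eme when the stem ends in a vowel (*juru*, *po*).
*wogen*: final sound = /n/, a voiced consonant → -ol → *wogenol*.
Since the final sound of *masah* is /h/ (a voiceless consonant), it takes -ifi, giving *masahifi*.
The final sound of *kajwo* is /o/, which is a vowel, so the suffix is -eme, giving *kajwoeme*.

wogenol, masahifi, kajwoeme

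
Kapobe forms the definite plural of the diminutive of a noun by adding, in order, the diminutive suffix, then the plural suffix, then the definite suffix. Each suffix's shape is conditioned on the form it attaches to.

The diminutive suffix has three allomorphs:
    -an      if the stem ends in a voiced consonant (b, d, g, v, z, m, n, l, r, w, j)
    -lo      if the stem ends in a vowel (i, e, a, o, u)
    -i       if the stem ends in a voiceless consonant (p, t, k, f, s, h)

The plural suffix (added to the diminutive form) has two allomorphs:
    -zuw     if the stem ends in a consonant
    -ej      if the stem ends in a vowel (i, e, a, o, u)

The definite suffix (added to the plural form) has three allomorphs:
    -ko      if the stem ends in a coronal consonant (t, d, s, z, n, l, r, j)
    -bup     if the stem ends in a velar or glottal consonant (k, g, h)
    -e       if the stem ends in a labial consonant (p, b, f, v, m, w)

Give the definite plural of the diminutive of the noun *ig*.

*ig*: final sound = /g/, a voiced consonant → -an → *igan*.
The diminutive form *igan* — final sound /n/ (a consonant) → -zuw → *iganzuw*.
The final consonant of the plural form *iganzuw* is /w/, which is labial, so the definite suffix is -e, giving *iganzuwe*.

iganzuwe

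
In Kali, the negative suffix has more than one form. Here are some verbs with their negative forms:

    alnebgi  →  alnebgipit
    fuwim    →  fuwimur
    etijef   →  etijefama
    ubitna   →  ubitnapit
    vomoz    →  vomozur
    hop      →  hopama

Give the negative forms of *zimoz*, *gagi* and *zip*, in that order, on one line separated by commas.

zimozur, gagipit, zipama

The suffix is conditioned by the final sound: -ama when the stem ends in a voiceless consonant (*etijef*, *hop*); -ur when the stem ends in a voiced consonant (*fuwim*, *vomoz*); -pit when the stem ends in a vowel (*alnebgi*, *ubitna*).
Since the final sound of *zimoz* is /z/ (a voiced consonant), it takes -ur, giving *zimozur*.
Since the final sound of *gagi* is /i/ (a vowel), it takes -pit, giving *gagipit*.
*zip*: final sound = /p/, a voiceless consonant → -ama → *zipama*.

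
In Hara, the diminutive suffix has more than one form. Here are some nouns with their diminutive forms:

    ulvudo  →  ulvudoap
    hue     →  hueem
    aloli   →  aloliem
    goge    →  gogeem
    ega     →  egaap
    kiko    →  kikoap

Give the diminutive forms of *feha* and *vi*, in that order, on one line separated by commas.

fehaap, viem

Looking at the last vowel of each stem: -em when the last vowel of the stem is a front vowel (*hue*, *aloli*, *goge*); -ap when the last vowel of the stem is a back vowel (*ulvudo*, *ega*, *kiko*).
Since the last vowel of *feha* is /a/ (a back vowel), it takes -ap, giving *fehaap*.
*vi*: last vowel = /i/, a front vowel → -em → *viem*.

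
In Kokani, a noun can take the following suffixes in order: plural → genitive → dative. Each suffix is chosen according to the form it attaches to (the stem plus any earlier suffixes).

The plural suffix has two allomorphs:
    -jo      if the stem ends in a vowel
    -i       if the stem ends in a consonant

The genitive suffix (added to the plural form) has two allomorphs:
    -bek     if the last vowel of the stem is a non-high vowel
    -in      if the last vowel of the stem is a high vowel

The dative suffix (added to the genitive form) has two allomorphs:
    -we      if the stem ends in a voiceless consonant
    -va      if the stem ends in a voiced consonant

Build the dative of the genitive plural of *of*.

*of*: final sound = /f/, a consonant → -i → *ofi*.
The last vowel of the plural form *ofi* is /i/, which is a high vowel, so the genitive suffix is -in, giving *ofiin*.
The final consonant of the genitive form *ofiin* is /n/, which is voiced, so the dative suffix is -va, giving *ofiinva*.

ofiinva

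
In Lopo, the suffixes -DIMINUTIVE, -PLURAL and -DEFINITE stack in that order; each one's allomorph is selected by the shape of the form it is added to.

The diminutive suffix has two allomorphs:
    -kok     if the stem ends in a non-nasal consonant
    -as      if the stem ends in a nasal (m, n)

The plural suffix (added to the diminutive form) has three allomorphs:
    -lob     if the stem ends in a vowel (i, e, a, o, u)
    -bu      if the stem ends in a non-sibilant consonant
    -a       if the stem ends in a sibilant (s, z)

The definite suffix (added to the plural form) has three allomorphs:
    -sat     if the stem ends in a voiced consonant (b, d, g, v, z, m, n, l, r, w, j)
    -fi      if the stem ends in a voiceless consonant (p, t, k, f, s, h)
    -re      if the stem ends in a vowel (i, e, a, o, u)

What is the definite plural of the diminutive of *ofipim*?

ofipimasare

The final consonant of *ofipim* is /m/, which is a nasal, so the diminutive suffix is -as, giving *ofipimas*.
The diminutive form *ofipimas* — final sound /s/ (a sibilant) → -a → *ofipimasa*.
Since the final sound of the plural form *ofipimasa* is /a/ (a vowel), it takes -re, giving *ofipimasare*.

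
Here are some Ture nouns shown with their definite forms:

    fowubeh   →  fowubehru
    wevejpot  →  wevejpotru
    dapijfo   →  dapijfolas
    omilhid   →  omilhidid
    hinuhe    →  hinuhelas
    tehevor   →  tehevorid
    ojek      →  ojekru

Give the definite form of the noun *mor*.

The suffix is conditioned by the final sound: -ru when the stem ends in a voiceless consonant (*fowubeh*, *wevejpot*, *ojek*); -id when the stem ends in a voiced consonant (*omilhid*, *tehevor*); -las when the stem ends in a vowel (*dapijfo*, *hinuhe*).
*mor* — final sound /r/ (a voiced consonant) → -id → *morid*.

morid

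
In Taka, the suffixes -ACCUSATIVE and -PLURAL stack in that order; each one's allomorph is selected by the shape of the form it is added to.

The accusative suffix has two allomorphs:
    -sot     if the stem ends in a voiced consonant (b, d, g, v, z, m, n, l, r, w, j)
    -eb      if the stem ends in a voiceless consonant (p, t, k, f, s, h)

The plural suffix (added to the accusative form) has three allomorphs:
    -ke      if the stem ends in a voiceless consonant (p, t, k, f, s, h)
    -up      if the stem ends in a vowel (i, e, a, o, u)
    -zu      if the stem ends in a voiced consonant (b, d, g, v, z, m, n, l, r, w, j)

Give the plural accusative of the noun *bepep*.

The final consonant of *bepep* is /p/, which is voiceless, so the accusative suffix is -eb, giving *bepepeb*.
The accusative form *bepepeb*: final sound = /b/, a voiced consonant → -zu → *bepepebzu*.

bepepebzu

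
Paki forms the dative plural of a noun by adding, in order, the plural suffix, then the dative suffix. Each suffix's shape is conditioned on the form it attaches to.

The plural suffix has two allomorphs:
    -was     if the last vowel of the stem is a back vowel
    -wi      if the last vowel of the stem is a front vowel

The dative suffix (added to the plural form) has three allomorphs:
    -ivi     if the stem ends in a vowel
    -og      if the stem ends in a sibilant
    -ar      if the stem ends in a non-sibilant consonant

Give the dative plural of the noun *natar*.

natarwasog

The last vowel of *natar* is /a/, which is a back vowel, so the plural suffix is -was, giving *natarwas*.
The final sound of the plural form *natarwas* is /s/, which is a sibilant, so the dative suffix is -og, giving *natarwasog*.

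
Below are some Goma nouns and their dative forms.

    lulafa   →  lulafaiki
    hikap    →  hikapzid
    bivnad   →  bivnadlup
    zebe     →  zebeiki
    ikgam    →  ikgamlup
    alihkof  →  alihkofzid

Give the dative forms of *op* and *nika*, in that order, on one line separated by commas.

opzid, nikaiki

The suffix is conditioned by the final sound: -zid when the stem ends in a voiceless consonant (*hikap*, *alihkof*); -lup when the stem ends in a voiced consonant (*bivnad*, *ikgam*); -iki when the stem ends in a vowel (*lulafa*, *zebe*).
*op* — final sound /p/ (a voiceless consonant) → -zid → *opzid*.
*nika*: final sound = /a/, a vowel → -iki → *nikaiki*.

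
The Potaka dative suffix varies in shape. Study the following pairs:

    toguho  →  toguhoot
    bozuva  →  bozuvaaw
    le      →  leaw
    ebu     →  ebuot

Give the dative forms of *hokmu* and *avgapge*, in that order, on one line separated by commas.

Looking at the last vowel of each stem: -ot when the last vowel of the stem is a rounded vowel (*toguho*, *ebu*); -aw when the last vowel of the stem is an unrounded vowel (*bozuva*, *le*).
*hokmu* — last vowel /u/ (a rounded vowel) → -ot → *hokmuot*.
*avgapge*: last vowel = /e/, an unrounded vowel → -aw → *avgapgeaw*.

hokmuot, avgapgeaw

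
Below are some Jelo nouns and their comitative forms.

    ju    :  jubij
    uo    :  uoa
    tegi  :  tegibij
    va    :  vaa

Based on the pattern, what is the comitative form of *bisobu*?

bisobubij

The alternation tracks the last vowel of the stem — -bij when the last vowel of the stem is a high vowel (*ju*, *tegi*); -a when the last vowel of the stem is a non-high vowel (*uo*, *va*).
The last vowel of *bisobu* is /u/, which is a high vowel, so the suffix is -bij, giving *bisobubij*.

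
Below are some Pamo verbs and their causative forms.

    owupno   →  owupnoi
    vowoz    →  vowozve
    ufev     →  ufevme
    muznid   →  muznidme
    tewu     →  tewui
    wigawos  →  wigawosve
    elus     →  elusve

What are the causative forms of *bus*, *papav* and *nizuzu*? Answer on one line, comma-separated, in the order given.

busve, papavme, nizuzui

Looking at the final sound of each stem: -ve when the stem ends in a sibilant (*vowoz*, *wigawos*, *elus*); -me when the stem ends in a non-sibilant consonant (*ufev*, *muznid*); -i when the stem ends in a vowel (*owupno*, *tewu*).
*bus*: final sound = /s/, a sibilant → -ve → *busve*.
Since the final sound of *papav* is /v/ (a non-sibilant consonant), it takes -me, giving *papavme*.
*nizuzu*: final sound = /u/, a vowel → -i → *nizuzui*.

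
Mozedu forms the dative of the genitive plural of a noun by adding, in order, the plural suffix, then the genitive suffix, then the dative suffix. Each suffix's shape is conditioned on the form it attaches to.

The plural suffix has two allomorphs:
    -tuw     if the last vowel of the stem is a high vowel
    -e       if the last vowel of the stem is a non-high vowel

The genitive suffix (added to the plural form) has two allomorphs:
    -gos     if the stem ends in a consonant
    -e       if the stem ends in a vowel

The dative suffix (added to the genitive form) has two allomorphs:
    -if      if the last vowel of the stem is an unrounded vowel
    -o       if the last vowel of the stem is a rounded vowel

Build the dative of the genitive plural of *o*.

Since the last vowel of *o* is /o/ (a non-high vowel), it takes -e, giving *oe*.
The final sound of the plural form *oe* is /e/, which is a vowel, so the genitive suffix is -e, giving *oee*.
The genitive form *oee* — last vowel /e/ (an unrounded vowel) → -if → *oeeif*.

oeeif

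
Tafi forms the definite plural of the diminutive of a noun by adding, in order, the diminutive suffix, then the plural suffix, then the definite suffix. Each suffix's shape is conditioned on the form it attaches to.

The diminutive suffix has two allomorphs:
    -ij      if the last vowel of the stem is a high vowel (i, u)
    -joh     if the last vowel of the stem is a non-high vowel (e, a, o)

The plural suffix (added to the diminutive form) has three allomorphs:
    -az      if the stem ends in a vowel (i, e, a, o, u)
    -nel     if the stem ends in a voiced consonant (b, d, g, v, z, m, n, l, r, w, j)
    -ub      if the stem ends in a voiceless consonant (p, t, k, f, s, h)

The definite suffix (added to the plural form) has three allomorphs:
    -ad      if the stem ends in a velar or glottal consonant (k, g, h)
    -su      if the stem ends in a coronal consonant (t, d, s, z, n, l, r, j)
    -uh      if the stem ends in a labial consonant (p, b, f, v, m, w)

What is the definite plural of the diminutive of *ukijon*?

ukijonjohubuh

The last vowel of *ukijon* is /o/, which is a non-high vowel, so the diminutive suffix is -joh, giving *ukijonjoh*.
Since the final sound of the diminutive form *ukijonjoh* is /h/ (a voiceless consonant), it takes -ub, giving *ukijonjohub*.
The plural form *ukijonjohub* — final consonant /b/ (labial) → -uh → *ukijonjohubuh*.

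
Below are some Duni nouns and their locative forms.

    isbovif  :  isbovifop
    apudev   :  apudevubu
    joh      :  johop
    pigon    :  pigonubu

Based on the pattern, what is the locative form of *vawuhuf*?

vawuhufop

Looking at the final consonant of each stem: -op when the stem ends in a voiceless consonant (*isbovif*, *joh*); -ubu when the stem ends in a voiced consonant (*apudev*, *pigon*).
*vawuhuf*: final consonant = /f/, voiceless → -op → *vawuhufop*.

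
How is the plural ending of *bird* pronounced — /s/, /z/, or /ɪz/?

/z/

The stem *bird* ends in a voiced non-sibilant sound.
The plural suffix surfaces as /ɪz/ after sibilants, /s/ after other voiceless consonants, and /z/ after other voiced sounds.
So the plural -s on *bird* is pronounced /z/.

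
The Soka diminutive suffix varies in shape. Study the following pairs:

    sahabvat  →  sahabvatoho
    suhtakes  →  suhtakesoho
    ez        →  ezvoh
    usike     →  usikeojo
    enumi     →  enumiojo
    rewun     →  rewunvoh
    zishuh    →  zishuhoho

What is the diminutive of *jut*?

jutoho

The alternation tracks the final sound of the stem — -oho when the stem ends in a voiceless consonant (*sahabvat*, *suhtakes*, *zishuh*); -voh when the stem ends in a voiced consonant (*ez*, *rewun*); -ojo when the stem ends in a vowel (*usike*, *enumi*).
*jut*: final sound = /t/, a voiceless consonant → -oho → *jutoho*.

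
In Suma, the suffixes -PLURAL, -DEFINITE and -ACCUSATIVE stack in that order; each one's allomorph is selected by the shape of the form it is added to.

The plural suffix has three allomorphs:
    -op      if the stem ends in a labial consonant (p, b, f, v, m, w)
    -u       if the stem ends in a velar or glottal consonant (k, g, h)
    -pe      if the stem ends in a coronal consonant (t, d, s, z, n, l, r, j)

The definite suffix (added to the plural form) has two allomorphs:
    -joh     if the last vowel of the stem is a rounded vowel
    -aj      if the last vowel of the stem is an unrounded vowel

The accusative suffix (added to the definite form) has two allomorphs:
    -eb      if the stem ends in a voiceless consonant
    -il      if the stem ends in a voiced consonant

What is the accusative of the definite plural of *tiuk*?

*tiuk* — final consonant /k/ (velar/glottal) → -u → *tiuku*.
The last vowel of the plural form *tiuku* is /u/, which is a rounded vowel, so the definite suffix is -joh, giving *tiukujoh*.
The definite form *tiukujoh* — final consonant /h/ (voiceless) → -eb → *tiukujoheb*.

tiukujoheb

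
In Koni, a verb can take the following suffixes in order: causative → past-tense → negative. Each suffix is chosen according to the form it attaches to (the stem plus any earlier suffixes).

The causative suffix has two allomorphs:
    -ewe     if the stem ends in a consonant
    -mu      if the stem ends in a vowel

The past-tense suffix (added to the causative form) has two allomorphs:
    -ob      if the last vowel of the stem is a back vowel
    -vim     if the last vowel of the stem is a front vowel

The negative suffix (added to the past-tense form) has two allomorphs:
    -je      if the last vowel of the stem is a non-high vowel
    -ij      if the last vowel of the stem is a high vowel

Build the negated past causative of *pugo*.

pugomuobje

Since the final sound of *pugo* is /o/ (a vowel), it takes -mu, giving *pugomu*.
Since the last vowel of the causative form *pugomu* is /u/ (a back vowel), it takes -ob, giving *pugomuob*.
Since the last vowel of the past-tense form *pugomuob* is /o/ (a non-high vowel), it takes -je, giving *pugomuobje*.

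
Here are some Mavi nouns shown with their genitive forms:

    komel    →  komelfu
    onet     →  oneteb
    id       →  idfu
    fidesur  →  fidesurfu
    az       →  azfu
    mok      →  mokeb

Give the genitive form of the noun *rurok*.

The suffix is conditioned by the final consonant: -eb when the stem ends in a voiceless consonant (*onet*, *mok*); -fu when the stem ends in a voiced consonant (*komel*, *id*, *fidesur*, *az*).
Since the final consonant of *rurok* is /k/ (voiceless), it takes -eb, giving *rurokeb*.

rurokeb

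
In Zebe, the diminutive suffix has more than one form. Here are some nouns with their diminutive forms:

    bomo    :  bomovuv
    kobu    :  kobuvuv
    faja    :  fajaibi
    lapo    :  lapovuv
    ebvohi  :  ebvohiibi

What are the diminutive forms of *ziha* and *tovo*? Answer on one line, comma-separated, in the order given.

The pattern is rounding harmony: -vuv when the last vowel of the stem is a rounded vowel (*bomo*, *kobu*, *lapo*); -ibi when the last vowel of the stem is an unrounded vowel (*faja*, *ebvohi*).
*ziha*: last vowel = /a/, an unrounded vowel → -ibi → *zihaibi*.
*tovo* — last vowel /o/ (a rounded vowel) → -vuv → *tovovuv*.

zihaibi, tovovuv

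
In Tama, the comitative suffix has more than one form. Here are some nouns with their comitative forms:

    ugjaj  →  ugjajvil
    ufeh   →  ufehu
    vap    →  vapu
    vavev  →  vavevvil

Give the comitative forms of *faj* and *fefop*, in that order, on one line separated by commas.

fajvil, fefopu

Looking at the final consonant of each stem: -u when the stem ends in a voiceless consonant (*ufeh*, *vap*); -vil when the stem ends in a voiced consonant (*ugjaj*, *vavev*).
*faj*: final consonant = /j/, voiced → -vil → *fajvil*.
*fefop* — final consonant /p/ (voiceless) → -u → *fefopu*.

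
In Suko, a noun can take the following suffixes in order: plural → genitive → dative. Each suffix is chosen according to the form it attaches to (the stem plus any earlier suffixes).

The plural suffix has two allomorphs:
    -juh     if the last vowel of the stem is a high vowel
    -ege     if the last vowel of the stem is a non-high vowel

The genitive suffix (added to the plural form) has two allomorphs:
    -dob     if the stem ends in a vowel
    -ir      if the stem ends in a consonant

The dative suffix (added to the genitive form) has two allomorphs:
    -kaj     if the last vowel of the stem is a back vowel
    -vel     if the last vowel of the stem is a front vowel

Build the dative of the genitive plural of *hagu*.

hagujuhirvel

The last vowel of *hagu* is /u/, which is a high vowel, so the plural suffix is -juh, giving *hagujuh*.
The plural form *hagujuh* — final sound /h/ (a consonant) → -ir → *hagujuhir*.
The last vowel of the genitive form *hagujuhir* is /i/, which is a front vowel, so the dative suffix is -vel, giving *hagujuhirvel*.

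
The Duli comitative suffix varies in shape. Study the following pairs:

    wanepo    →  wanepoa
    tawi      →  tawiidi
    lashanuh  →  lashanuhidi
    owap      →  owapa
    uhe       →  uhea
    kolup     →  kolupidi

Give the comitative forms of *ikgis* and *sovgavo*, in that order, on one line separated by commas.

Looking at the last vowel of each stem: -idi when the last vowel of the stem is a high vowel (*tawi*, *lashanuh*, *kolup*); -a when the last vowel of the stem is a non-high vowel (*wanepo*, *owap*, *uhe*).
The last vowel of *ikgis* is /i/, which is a high vowel, so the suffix is -idi, giving *ikgisidi*.
The last vowel of *sovgavo* is /o/, which is a non-high vowel, so the suffix is -a, giving *sovgavoa*.

ikgisidi, sovgavoa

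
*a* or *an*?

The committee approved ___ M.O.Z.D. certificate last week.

The indefinite article is chosen by the initial *sound* of the following word, not its spelling.
The initialism *M.O.Z.D.* is read letter by letter; the first letter, M, is pronounced /ɛm/, which begins with a vowel sound.
So the article is *an*: The committee approved an M.O.Z.D. certificate last week.

an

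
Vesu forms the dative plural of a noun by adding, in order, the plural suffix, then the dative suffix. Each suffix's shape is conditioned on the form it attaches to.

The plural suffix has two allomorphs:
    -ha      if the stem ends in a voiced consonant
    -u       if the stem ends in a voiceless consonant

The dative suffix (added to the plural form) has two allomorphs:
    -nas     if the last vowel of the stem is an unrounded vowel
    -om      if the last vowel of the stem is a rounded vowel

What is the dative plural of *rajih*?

rajihuom

Since the final consonant of *rajih* is /h/ (voiceless), it takes -u, giving *rajihu*.
The plural form *rajihu*: last vowel = /u/, a rounded vowel → -om → *rajihuom*.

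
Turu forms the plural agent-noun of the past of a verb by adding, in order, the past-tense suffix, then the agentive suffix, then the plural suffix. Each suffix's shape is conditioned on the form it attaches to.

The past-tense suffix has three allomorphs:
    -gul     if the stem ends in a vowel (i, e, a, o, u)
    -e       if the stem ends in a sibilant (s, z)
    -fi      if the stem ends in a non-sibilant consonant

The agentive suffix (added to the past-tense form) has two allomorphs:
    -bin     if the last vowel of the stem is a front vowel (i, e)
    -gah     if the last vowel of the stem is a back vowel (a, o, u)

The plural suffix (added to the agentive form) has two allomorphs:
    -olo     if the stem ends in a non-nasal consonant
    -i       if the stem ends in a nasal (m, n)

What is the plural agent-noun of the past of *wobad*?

The final sound of *wobad* is /d/, which is a non-sibilant consonant, so the past-tense suffix is -fi, giving *wobadfi*.
Since the last vowel of the past-tense form *wobadfi* is /i/ (a front vowel), it takes -bin, giving *wobadfibin*.
The agentive form *wobadfibin* — final consonant /n/ (a nasal) → -i → *wobadfibini*.

wobadfibini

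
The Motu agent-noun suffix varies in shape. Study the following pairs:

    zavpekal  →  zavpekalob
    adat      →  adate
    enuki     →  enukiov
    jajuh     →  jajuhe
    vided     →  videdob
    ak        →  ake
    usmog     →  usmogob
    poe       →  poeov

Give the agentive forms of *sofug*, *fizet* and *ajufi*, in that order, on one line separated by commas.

sofugob, fizete, ajufiov

The alternation tracks the final sound of the stem — -e when the stem ends in a voiceless consonant (*adat*, *jajuh*, *ak*); -ob when the stem ends in a voiced consonant (*zavpekal*, *vided*, *usmog*); -ov when the stem ends in a vowel (*enuki*, *poe*).
Since the final sound of *sofug* is /g/ (a voiced consonant), it takes -ob, giving *sofugob*.
The final sound of *fizet* is /t/, which is a voiceless consonant, so the suffix is -e, giving *fizete*.
*ajufi*: final sound = /i/, a vowel → -ov → *ajufiov*.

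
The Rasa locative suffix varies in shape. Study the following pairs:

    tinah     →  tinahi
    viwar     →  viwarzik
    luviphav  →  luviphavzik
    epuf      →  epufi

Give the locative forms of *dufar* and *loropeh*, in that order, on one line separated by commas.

dufarzik, loropehi

The alternation tracks the final consonant of the stem — -i when the stem ends in a voiceless consonant (*tinah*, *epuf*); -zik when the stem ends in a voiced consonant (*viwar*, *luviphav*).
*dufar* — final consonant /r/ (voiced) → -zik → *dufarzik*.
*loropeh*: final consonant = /h/, voiceless → -i → *loropehi*.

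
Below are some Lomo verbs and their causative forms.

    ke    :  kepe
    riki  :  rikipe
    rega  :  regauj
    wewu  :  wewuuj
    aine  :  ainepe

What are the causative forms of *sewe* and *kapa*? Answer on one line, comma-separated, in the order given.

The pattern is front/back vowel harmony: -pe when the last vowel of the stem is a front vowel (*ke*, *riki*, *aine*); -uj when the last vowel of the stem is a back vowel (*rega*, *wewu*).
*sewe*: last vowel = /e/, a front vowel → -pe → *sewepe*.
*kapa*: last vowel = /a/, a back vowel → -uj → *kapauj*.

sewepe, kapauj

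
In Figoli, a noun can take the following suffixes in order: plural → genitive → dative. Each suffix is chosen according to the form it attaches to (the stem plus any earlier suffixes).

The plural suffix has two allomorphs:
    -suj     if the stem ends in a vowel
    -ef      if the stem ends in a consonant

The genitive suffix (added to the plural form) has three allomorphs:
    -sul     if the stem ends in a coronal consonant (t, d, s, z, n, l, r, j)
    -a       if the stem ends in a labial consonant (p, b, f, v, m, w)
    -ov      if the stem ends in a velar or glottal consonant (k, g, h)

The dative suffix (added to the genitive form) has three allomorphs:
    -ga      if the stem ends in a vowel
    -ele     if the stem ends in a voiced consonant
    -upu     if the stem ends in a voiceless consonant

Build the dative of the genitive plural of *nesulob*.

*nesulob*: final sound = /b/, a consonant → -ef → *nesulobef*.
Since the final consonant of the plural form *nesulobef* is /f/ (labial), it takes -a, giving *nesulobefa*.
The final sound of the genitive form *nesulobefa* is /a/, which is a vowel, so the dative suffix is -ga, giving *nesulobefaga*.

nesulobefaga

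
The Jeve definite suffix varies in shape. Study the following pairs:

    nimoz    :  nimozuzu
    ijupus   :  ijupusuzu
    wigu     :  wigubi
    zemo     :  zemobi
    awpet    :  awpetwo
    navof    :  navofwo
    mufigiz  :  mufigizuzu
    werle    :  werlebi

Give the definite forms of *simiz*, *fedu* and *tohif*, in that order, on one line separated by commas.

The suffix is conditioned by the final sound: -uzu when the stem ends in a sibilant (*nimoz*, *ijupus*, *mufigiz*); -wo when the stem ends in a non-sibilant consonant (*awpet*, *navof*); -bi when the stem ends in a vowel (*wigu*, *zemo*, *werle*).
*simiz* — final sound /z/ (a sibilant) → -uzu → *simizuzu*.
*fedu* — final sound /u/ (a vowel) → -bi → *fedubi*.
Since the final sound of *tohif* is /f/ (a non-sibilant consonant), it takes -wo, giving *tohifwo*.

simizuzu, fedubi, tohifwo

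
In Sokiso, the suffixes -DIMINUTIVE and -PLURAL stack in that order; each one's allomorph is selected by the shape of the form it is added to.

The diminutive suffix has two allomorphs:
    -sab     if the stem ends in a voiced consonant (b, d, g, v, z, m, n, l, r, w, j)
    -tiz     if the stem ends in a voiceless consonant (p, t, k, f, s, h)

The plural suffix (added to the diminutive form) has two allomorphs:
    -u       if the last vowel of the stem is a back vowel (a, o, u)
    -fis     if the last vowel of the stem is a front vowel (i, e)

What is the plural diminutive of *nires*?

*nires*: final consonant = /s/, voiceless → -tiz → *nirestiz*.
The diminutive form *nirestiz* — last vowel /i/ (a front vowel) → -fis → *nirestizfis*.

nirestizfis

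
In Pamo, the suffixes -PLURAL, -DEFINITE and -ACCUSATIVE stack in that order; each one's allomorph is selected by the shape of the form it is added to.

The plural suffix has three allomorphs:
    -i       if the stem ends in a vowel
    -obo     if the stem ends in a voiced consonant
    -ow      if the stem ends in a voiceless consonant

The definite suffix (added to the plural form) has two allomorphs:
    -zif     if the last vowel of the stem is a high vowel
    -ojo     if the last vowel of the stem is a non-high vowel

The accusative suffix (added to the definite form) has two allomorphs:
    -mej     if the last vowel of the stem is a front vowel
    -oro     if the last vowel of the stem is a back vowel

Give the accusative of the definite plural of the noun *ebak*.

*ebak*: final sound = /k/, a voiceless consonant → -ow → *ebakow*.
Since the last vowel of the plural form *ebakow* is /o/ (a non-high vowel), it takes -ojo, giving *ebakowojo*.
The last vowel of the definite form *ebakowojo* is /o/, which is a back vowel, so the accusative suffix is -oro, giving *ebakowojooro*.

ebakowojooro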